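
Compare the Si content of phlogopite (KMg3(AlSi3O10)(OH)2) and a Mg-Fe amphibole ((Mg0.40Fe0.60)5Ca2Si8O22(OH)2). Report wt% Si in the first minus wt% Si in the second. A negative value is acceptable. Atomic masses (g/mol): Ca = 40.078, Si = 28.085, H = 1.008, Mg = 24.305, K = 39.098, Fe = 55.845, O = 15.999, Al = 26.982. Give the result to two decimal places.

-4.58 percentage points

First mineral: 84.255 g Si in 417.254 g formula = 20.19 wt% Si.
Second mineral: 224.680 g Si in 906.973 g formula = 24.77 wt% Si.
20.19% − 24.77% gives a difference of -4.58 percentage points.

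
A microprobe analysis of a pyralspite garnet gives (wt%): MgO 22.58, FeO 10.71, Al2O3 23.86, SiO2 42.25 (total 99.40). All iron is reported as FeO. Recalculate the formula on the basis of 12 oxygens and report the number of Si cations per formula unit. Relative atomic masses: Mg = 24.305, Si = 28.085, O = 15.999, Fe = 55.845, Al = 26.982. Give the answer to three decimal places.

2.995 Si apfu

MgO (M=40.304): mol = 0.56024; Mg = 0.56024, O = 0.56024.
FeO (M=71.844): mol = 0.14907; Fe = 0.14907, O = 0.14907.
Al2O3 (M=101.961): mol = 0.23401; Al = 0.46802, O = 0.70203.
SiO2 (M=60.083): mol = 0.70319; Si = 0.70319, O = 1.40638.
ΣO = 2.81772; factor = 12/ΣO = 4.25876.
Si apfu = 0.70319 × 4.25876 = 2.995.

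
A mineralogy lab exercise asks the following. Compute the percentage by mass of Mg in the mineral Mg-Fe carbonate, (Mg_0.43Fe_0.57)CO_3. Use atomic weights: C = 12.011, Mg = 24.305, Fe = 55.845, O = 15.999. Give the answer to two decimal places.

10.22 mass %

M((Mg_0.43Fe_0.57)CO_3) = 102.291 g/mol.
Mg contributes 0.43 × 24.305 = 10.451 g per mole.
10.451/102.291 = 0.1022 → 10.22%.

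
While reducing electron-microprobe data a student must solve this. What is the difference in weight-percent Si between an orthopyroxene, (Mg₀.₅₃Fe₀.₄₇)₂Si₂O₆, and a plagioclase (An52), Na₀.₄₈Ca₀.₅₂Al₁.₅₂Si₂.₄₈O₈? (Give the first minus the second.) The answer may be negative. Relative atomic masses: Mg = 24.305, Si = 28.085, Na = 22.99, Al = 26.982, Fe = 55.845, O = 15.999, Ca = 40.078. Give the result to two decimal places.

Si in (Mg₀.₅₃Fe₀.₄₇)₂Si₂O₆: molar mass 230.422 g/mol; 2×28.085 = 56.170 g → 24.38 wt%.
Si in Na₀.₄₈Ca₀.₅₂Al₁.₅₂Si₂.₄₈O₈: molar mass 270.531 g/mol; 2.48×28.085 = 69.651 g → 25.75 wt%.
Difference = 24.38 − 25.75 = -1.37 percentage points.

-1.37 percentage points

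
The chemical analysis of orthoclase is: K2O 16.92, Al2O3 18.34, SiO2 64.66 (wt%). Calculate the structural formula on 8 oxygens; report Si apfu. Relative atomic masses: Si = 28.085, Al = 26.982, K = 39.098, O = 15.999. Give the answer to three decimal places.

K2O: 16.92/94.195 = 0.17963 mol → 0.35926 mol K, 0.17963 mol O.
Al2O3: 18.34/101.961 = 0.17987 mol → 0.35974 mol Al, 0.53961 mol O.
SiO2: 64.66/60.083 = 1.07618 mol → 1.07618 mol Si, 2.15236 mol O.
Total oxygen = 2.87160 mol. Normalization factor = 8/2.87160 = 2.78590.
Si per 8 O = 1.07618 × 2.78590 = 2.998.

2.998 Si apfu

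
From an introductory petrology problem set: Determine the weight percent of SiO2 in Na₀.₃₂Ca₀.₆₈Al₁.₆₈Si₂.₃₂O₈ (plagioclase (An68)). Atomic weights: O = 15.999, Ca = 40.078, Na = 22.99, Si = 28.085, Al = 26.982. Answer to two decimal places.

M(Na₀.₃₂Ca₀.₆₈Al₁.₆₈Si₂.₃₂O₈) = 273.089 g/mol; M(SiO2) = 60.083 g/mol.
Moles SiO2 per formula unit = 2.32 Si ÷ 1 = 2.3200.
SiO2 fraction = (2.3200 × 60.083) / 273.089 = 139.393/273.089 = 0.5104.

51.04 wt%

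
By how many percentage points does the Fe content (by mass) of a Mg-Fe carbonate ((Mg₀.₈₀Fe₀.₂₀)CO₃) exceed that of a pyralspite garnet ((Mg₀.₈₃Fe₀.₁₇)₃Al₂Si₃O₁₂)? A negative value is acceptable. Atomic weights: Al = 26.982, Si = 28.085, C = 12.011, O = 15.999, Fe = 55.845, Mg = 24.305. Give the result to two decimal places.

M((Mg₀.₈₀Fe₀.₂₀)CO₃) = 90.621 g/mol, so wt% Fe = 11.169/90.621 × 100 = 12.32%.
M((Mg₀.₈₃Fe₀.₁₇)₃Al₂Si₃O₁₂) = 419.207 g/mol, so wt% Fe = 28.481/419.207 × 100 = 6.79%.
12.32 − 6.79 = 5.53 pp.

5.53 percentage points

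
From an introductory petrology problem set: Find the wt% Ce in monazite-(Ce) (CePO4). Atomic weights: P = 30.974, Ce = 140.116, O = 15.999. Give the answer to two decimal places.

Formula mass = 1*140.116 + 1*30.974 + 4*15.999 = 235.086 g/mol, of which 140.116 g is Ce.
So Ce makes up 140.116/235.086 = 0.5960 of the mass, i.e. 59.60%.

59.60 wt%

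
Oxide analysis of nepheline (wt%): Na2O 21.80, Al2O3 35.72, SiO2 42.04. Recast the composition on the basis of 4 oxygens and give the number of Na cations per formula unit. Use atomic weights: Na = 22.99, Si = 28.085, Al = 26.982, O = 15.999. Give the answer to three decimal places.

Na2O (M=61.979): mol = 0.35173; Na = 0.70346, O = 0.35173.
Al2O3 (M=101.961): mol = 0.35033; Al = 0.70066, O = 1.05099.
SiO2 (M=60.083): mol = 0.69970; Si = 0.69970, O = 1.39940.
ΣO = 2.80212; factor = 4/ΣO = 1.42749.
Na apfu = 0.70346 × 1.42749 = 1.004.

1.004 Na apfu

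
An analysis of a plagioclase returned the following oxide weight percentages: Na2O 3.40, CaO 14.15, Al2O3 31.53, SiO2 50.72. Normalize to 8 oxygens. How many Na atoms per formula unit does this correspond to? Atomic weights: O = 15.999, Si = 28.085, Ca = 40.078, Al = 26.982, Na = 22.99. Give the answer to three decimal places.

Na2O: 3.40/61.979 = 0.05486 mol → 0.10972 mol Na, 0.05486 mol O.
CaO: 14.15/56.077 = 0.25233 mol → 0.25233 mol Ca, 0.25233 mol O.
Al2O3: 31.53/101.961 = 0.30924 mol → 0.61848 mol Al, 0.92772 mol O.
SiO2: 50.72/60.083 = 0.84417 mol → 0.84417 mol Si, 1.68834 mol O.
Total oxygen = 2.92325 mol. Normalization factor = 8/2.92325 = 2.73668.
Na per 8 O = 0.10972 × 2.73668 = 0.300.

0.300 Na apfu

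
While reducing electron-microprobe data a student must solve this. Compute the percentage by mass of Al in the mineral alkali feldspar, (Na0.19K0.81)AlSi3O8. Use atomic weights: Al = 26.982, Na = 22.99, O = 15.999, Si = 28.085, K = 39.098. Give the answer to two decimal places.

9.80 wt%

M((Na0.19K0.81)AlSi3O8) = 275.266 g/mol.
Al contributes 1 × 26.982 = 26.982 g per mole.
26.982/275.266 = 0.0980 → 9.80%.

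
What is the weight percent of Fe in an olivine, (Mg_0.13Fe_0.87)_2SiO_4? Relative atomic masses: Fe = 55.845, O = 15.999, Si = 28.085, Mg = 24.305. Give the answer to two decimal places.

49.69 wt%

Molar mass of (Mg_0.13Fe_0.87)_2SiO_4: 0.26·24.305 + 1.74·55.845 + 1·28.085 + 4·15.999 = 195.571 g/mol.
Mass of Fe per formula unit: 1.74 × 55.845 = 97.170 g.
Weight fraction Fe = 97.170 / 195.571 = 0.4969.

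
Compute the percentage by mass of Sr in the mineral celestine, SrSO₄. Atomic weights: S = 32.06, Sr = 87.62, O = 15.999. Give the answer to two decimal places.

47.70 weight percent

M(SrSO₄) = 183.676 g/mol.
Sr contributes 1 × 87.62 = 87.620 g per mole.
87.620/183.676 = 0.4770 → 47.70%.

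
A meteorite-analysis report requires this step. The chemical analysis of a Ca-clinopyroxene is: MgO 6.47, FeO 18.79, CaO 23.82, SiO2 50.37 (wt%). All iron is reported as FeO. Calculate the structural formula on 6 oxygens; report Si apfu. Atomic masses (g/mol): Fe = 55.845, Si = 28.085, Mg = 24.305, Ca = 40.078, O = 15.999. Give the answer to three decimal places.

1.993 Si apfu

MgO (M=40.304): mol = 0.16053; Mg = 0.16053, O = 0.16053.
FeO (M=71.844): mol = 0.26154; Fe = 0.26154, O = 0.26154.
CaO (M=56.077): mol = 0.42477; Ca = 0.42477, O = 0.42477.
SiO2 (M=60.083): mol = 0.83834; Si = 0.83834, O = 1.67668.
ΣO = 2.52352; factor = 6/ΣO = 2.37763.
Si apfu = 0.83834 × 2.37763 = 1.993.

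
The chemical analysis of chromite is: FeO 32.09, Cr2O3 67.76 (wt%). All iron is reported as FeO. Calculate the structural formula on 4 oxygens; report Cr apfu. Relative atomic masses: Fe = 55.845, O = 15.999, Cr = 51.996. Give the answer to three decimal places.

1.999 Cr apfu

FeO: 32.09/71.844 = 0.44666 mol → 0.44666 mol Fe, 0.44666 mol O.
Cr2O3: 67.76/151.989 = 0.44582 mol → 0.89164 mol Cr, 1.33746 mol O.
Total oxygen = 1.78412 mol. Normalization factor = 4/1.78412 = 2.24200.
Cr per 4 O = 0.89164 × 2.24200 = 1.999.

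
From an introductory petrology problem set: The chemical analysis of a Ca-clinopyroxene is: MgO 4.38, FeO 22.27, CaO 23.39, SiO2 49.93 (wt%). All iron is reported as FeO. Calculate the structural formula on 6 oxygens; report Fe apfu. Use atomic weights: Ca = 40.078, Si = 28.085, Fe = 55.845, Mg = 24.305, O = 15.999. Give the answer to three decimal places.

0.745 Fe apfu

MgO: 4.38/40.304 = 0.10867 mol → 0.10867 mol Mg, 0.10867 mol O.
FeO: 22.27/71.844 = 0.30998 mol → 0.30998 mol Fe, 0.30998 mol O.
CaO: 23.39/56.077 = 0.41711 mol → 0.41711 mol Ca, 0.41711 mol O.
SiO2: 49.93/60.083 = 0.83102 mol → 0.83102 mol Si, 1.66204 mol O.
Total oxygen = 2.49780 mol. Normalization factor = 6/2.49780 = 2.40211.
Fe per 6 O = 0.30998 × 2.40211 = 0.745.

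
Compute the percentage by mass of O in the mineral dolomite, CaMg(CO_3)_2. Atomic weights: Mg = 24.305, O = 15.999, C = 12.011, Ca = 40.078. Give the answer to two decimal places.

52.06 wt%

M(CaMg(CO_3)_2) = 184.399 g/mol.
O contributes 6 × 15.999 = 95.994 g per mole.
95.994/184.399 = 0.5206 → 52.06%.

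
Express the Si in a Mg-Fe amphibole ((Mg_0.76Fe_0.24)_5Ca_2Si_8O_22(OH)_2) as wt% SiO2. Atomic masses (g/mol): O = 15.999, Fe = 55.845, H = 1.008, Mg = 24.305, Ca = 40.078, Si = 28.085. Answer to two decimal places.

M((Mg_0.76Fe_0.24)_5Ca_2Si_8O_22(OH)_2) = 850.201 g/mol; M(SiO2) = 60.083 g/mol.
Moles SiO2 per formula unit = 8 Si ÷ 1 = 8.0000.
SiO2 fraction = (8.0000 × 60.083) / 850.201 = 480.664/850.201 = 0.5654.

56.54 wt%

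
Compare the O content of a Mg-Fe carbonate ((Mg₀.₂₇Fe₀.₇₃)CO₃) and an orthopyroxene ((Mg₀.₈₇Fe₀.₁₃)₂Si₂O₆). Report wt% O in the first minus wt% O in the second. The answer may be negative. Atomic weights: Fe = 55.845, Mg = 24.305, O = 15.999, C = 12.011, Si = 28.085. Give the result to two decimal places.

First mineral: 47.997 g O in 107.337 g formula = 44.72 wt% O.
Second mineral: 95.994 g O in 208.974 g formula = 45.94 wt% O.
44.72% − 45.94% gives a difference of -1.22 percentage points.

-1.22 percentage points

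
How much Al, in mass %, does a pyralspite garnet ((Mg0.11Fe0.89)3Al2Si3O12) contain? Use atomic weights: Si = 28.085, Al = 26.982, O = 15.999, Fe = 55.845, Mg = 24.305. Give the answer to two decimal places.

Molar mass of (Mg0.11Fe0.89)3Al2Si3O12: 0.33×24.305 + 2.67×55.845 + 2×26.982 + 3×28.085 + 12×15.999 = 487.334 g/mol.
Mass of Al per formula unit: 2 × 26.982 = 53.964 g.
Weight fraction Al = 53.964 / 487.334 = 0.1107.

11.07 mass %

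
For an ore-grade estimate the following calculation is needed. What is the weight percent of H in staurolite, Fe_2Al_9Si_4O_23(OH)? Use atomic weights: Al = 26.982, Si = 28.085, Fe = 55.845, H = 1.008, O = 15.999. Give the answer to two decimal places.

0.12 mass %

Formula mass = 2×55.845 + 9×26.982 + 4×28.085 + 24×15.999 + 1×1.008 = 851.852 g/mol, of which 1.008 g is H.
So H makes up 1.008/851.852 = 0.0012 of the mass, i.e. 0.12%.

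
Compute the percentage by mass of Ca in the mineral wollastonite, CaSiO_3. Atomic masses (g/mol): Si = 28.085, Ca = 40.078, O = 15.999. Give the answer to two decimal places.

Molar mass of CaSiO_3: 1·40.078 + 1·28.085 + 3·15.999 = 116.160 g/mol.
Mass of Ca per formula unit: 1 × 40.078 = 40.078 g.
Weight fraction Ca = 40.078 / 116.160 = 0.3450.

34.50 mass %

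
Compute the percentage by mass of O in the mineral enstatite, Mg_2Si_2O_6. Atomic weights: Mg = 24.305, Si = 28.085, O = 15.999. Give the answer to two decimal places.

47.81 weight percent

Molar mass of Mg_2Si_2O_6: 2·24.305 + 2·28.085 + 6·15.999 = 200.774 g/mol.
Mass of O per formula unit: 6 × 15.999 = 95.994 g.
Weight fraction O = 95.994 / 200.774 = 0.4781.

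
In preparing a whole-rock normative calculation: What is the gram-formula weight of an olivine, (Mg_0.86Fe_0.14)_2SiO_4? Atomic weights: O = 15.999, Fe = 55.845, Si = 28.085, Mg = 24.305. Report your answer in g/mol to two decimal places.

M = 1.72·24.305 + 0.28·55.845 + 1·28.085 + 4·15.999

149.52 g/mol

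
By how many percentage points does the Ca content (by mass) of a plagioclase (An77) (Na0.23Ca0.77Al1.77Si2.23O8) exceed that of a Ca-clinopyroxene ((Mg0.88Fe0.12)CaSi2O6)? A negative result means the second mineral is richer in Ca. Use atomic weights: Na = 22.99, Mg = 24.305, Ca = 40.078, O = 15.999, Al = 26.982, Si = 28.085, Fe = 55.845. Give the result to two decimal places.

-6.95 percentage points

Ca in Na0.23Ca0.77Al1.77Si2.23O8: molar mass 274.527 g/mol; 0.77×40.078 = 30.860 g → 11.24 wt%.
Ca in (Mg0.88Fe0.12)CaSi2O6: molar mass 220.332 g/mol; 1×40.078 = 40.078 g → 18.19 wt%.
Difference = 11.24 − 18.19 = -6.95 percentage points.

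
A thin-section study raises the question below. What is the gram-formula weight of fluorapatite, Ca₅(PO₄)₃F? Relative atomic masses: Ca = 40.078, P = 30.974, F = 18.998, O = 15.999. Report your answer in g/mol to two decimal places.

The formula mass is the sum 5*40.078 + 3*30.974 + 12*15.999 + 1*18.998.

504.30 g/mol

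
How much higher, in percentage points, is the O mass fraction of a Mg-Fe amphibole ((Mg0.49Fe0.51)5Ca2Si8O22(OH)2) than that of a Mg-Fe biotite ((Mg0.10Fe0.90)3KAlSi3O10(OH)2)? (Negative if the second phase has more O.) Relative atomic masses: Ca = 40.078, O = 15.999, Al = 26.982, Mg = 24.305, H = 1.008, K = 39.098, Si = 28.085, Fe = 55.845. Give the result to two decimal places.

M((Mg0.49Fe0.51)5Ca2Si8O22(OH)2) = 892.780 g/mol, so wt% O = 383.976/892.780 × 100 = 43.01%.
M((Mg0.10Fe0.90)3KAlSi3O10(OH)2) = 502.412 g/mol, so wt% O = 191.988/502.412 × 100 = 38.21%.
43.01 − 38.21 = 4.80 pp.

4.80 percentage points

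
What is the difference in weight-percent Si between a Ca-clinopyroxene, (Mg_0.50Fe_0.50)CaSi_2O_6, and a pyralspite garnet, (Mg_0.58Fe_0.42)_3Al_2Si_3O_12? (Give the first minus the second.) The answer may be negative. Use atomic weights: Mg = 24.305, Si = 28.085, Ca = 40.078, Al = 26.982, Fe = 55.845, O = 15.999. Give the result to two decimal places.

5.15 percentage points

M((Mg_0.50Fe_0.50)CaSi_2O_6) = 232.317 g/mol, so wt% Si = 56.170/232.317 × 100 = 24.18%.
M((Mg_0.58Fe_0.42)_3Al_2Si_3O_12) = 442.862 g/mol, so wt% Si = 84.255/442.862 × 100 = 19.03%.
24.18 − 19.03 = 5.15 pp.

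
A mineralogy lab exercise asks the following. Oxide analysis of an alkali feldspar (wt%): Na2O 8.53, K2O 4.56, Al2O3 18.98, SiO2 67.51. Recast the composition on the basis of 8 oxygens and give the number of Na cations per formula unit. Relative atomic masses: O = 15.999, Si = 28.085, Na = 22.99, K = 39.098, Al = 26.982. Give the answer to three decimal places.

0.736 Na apfu

8.53 wt% Na2O ÷ 61.979 g/mol = 0.13763 mol, giving 0.27526 Na and 0.13763 O.
4.56 wt% K2O ÷ 94.195 g/mol = 0.04841 mol, giving 0.09682 K and 0.04841 O.
18.98 wt% Al2O3 ÷ 101.961 g/mol = 0.18615 mol, giving 0.37230 Al and 0.55845 O.
67.51 wt% SiO2 ÷ 60.083 g/mol = 1.12361 mol, giving 1.12361 Si and 2.24722 O.
Oxygen sums to 2.99171; scaling by 8/2.99171 = 2.67406 puts the formula on 8 O.
Na: 0.27526 × 2.67406 = 0.736 atoms per formula unit.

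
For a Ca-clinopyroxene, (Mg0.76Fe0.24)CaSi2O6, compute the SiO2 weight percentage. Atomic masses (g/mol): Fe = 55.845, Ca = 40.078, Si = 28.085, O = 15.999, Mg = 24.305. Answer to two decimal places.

53.62 wt%

Molar mass of (Mg0.76Fe0.24)CaSi2O6 = 0.76·24.305 + 0.24·55.845 + 1·40.078 + 2·28.085 + 6·15.999 = 224.117 g/mol.
Each formula unit contains 2 Si, equivalent to 2/1 = 2.0000 mol SiO2.
M(SiO2) = 1×28.085 + 2×15.999 = 60.083 g/mol.
Mass of SiO2 per formula unit = 2.0000 × 60.083 = 120.166 g.
SiO2 wt% = 120.166 / 224.117 × 100 = 53.62%.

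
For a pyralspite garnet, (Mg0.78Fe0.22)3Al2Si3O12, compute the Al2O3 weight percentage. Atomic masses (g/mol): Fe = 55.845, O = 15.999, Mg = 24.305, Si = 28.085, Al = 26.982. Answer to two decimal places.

24.05 wt%

Formula mass = 423.938 g/mol.
2 Al → 1.0000 mol Al2O3 per formula unit; M(Al2O3) = 101.961, so Al2O3 mass = 101.961 g.
101.961/423.938 × 100 = 24.05 wt%.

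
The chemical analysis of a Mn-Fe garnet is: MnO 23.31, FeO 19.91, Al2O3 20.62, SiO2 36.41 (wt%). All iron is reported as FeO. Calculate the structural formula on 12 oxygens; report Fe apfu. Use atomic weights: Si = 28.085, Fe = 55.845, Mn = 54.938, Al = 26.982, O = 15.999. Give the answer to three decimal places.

MnO (M=70.937): mol = 0.32860; Mn = 0.32860, O = 0.32860.
FeO (M=71.844): mol = 0.27713; Fe = 0.27713, O = 0.27713.
Al2O3 (M=101.961): mol = 0.20223; Al = 0.40446, O = 0.60669.
SiO2 (M=60.083): mol = 0.60600; Si = 0.60600, O = 1.21200.
ΣO = 2.42442; factor = 12/ΣO = 4.94964.
Fe apfu = 0.27713 × 4.94964 = 1.372.

1.372 Fe apfu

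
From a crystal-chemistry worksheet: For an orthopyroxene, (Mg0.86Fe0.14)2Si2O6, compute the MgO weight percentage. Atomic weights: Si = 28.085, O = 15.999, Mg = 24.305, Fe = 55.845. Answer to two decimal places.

M((Mg0.86Fe0.14)2Si2O6) = 209.605 g/mol; M(MgO) = 40.304 g/mol.
Moles MgO per formula unit = 1.72 Mg ÷ 1 = 1.7200.
MgO fraction = (1.7200 × 40.304) / 209.605 = 69.323/209.605 = 0.3307.

33.07 wt%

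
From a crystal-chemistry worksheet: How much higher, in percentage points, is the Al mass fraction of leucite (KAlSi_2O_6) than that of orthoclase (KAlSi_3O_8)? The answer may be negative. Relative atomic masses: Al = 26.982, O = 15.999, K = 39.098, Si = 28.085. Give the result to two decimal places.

First mineral: 26.982 g Al in 218.244 g formula = 12.36 wt% Al.
Second mineral: 26.982 g Al in 278.327 g formula = 9.69 wt% Al.
12.36% − 9.69% gives a difference of 2.67 percentage points.

2.67 percentage points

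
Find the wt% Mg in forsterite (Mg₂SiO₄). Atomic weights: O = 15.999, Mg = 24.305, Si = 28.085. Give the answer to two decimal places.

34.55 mass %

Formula mass = 2·24.305 + 1·28.085 + 4·15.999 = 140.691 g/mol, of which 48.610 g is Mg.
So Mg makes up 48.610/140.691 = 0.3455 of the mass, i.e. 34.55%.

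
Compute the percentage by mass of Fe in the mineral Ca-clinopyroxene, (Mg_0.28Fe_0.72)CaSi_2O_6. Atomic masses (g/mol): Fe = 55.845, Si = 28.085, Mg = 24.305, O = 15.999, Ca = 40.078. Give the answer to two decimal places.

16.81 wt%

Formula mass = 0.28×24.305 + 0.72×55.845 + 1×40.078 + 2×28.085 + 6×15.999 = 239.256 g/mol, of which 40.208 g is Fe.
So Fe makes up 40.208/239.256 = 0.1681 of the mass, i.e. 16.81%.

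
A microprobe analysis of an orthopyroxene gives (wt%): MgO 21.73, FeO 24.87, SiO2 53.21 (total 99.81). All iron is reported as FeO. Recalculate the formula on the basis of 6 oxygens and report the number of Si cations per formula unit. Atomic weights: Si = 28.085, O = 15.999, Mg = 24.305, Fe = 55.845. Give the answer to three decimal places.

2.000 Si apfu

MgO (M=40.304): mol = 0.53915; Mg = 0.53915, O = 0.53915.
FeO (M=71.844): mol = 0.34617; Fe = 0.34617, O = 0.34617.
SiO2 (M=60.083): mol = 0.88561; Si = 0.88561, O = 1.77122.
ΣO = 2.65654; factor = 6/ΣO = 2.25858.
Si apfu = 0.88561 × 2.25858 = 2.000.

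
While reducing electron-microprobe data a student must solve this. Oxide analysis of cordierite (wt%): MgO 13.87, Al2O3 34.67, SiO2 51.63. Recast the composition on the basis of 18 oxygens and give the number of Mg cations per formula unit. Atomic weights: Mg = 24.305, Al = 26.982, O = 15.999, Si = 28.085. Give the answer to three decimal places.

MgO: 13.87/40.304 = 0.34413 mol → 0.34413 mol Mg, 0.34413 mol O.
Al2O3: 34.67/101.961 = 0.34003 mol → 0.68006 mol Al, 1.02009 mol O.
SiO2: 51.63/60.083 = 0.85931 mol → 0.85931 mol Si, 1.71862 mol O.
Total oxygen = 3.08284 mol. Normalization factor = 18/3.08284 = 5.83877.
Mg per 18 O = 0.34413 × 5.83877 = 2.009.

2.009 Mg apfu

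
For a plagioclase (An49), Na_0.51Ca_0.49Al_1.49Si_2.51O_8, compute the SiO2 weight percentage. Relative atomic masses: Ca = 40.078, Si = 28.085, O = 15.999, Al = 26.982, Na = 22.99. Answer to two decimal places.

Formula mass = 270.052 g/mol.
2.51 Si → 2.5100 mol SiO2 per formula unit; M(SiO2) = 60.083, so SiO2 mass = 150.808 g.
150.808/270.052 × 100 = 55.84 wt%.

55.84 wt%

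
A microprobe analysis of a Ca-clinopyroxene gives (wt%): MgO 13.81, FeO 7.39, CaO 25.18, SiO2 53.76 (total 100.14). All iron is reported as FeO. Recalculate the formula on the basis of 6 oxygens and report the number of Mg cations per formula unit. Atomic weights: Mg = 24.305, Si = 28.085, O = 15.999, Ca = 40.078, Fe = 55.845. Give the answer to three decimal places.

0.766 Mg apfu

MgO: 13.81/40.304 = 0.34265 mol → 0.34265 mol Mg, 0.34265 mol O.
FeO: 7.39/71.844 = 0.10286 mol → 0.10286 mol Fe, 0.10286 mol O.
CaO: 25.18/56.077 = 0.44903 mol → 0.44903 mol Ca, 0.44903 mol O.
SiO2: 53.76/60.083 = 0.89476 mol → 0.89476 mol Si, 1.78952 mol O.
Total oxygen = 2.68406 mol. Normalization factor = 6/2.68406 = 2.23542.
Mg per 6 O = 0.34265 × 2.23542 = 0.766.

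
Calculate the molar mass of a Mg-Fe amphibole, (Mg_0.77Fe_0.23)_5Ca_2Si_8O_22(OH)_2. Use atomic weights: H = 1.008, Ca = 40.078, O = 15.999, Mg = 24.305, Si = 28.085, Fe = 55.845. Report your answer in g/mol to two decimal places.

The formula mass is the sum 3.85(24.305) + 1.15(55.845) + 2(40.078) + 8(28.085) + 24(15.999) + 2(1.008).

848.62 g/mol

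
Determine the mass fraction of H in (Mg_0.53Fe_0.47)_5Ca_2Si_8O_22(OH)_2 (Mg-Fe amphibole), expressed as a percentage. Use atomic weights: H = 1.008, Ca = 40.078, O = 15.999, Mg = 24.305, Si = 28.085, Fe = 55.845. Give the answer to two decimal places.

0.23 mass %

M((Mg_0.53Fe_0.47)_5Ca_2Si_8O_22(OH)_2) = 886.472 g/mol.
H contributes 2 × 1.008 = 2.016 g per mole.
2.016/886.472 = 0.0023 → 0.23%.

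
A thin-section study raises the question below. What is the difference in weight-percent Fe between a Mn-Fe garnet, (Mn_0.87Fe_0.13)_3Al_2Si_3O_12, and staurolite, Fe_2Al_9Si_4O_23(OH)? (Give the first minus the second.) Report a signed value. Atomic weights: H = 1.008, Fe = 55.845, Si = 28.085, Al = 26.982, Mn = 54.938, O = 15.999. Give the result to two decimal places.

Fe in (Mn_0.87Fe_0.13)_3Al_2Si_3O_12: molar mass 495.375 g/mol; 0.39×55.845 = 21.780 g → 4.40 wt%.
Fe in Fe_2Al_9Si_4O_23(OH): molar mass 851.852 g/mol; 2×55.845 = 111.690 g → 13.11 wt%.
Difference = 4.40 − 13.11 = -8.71 percentage points.

-8.71 percentage points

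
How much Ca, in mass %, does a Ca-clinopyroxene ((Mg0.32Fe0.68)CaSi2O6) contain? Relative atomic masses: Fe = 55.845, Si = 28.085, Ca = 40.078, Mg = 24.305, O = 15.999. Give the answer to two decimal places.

Molar mass of (Mg0.32Fe0.68)CaSi2O6: 0.32·24.305 + 0.68·55.845 + 1·40.078 + 2·28.085 + 6·15.999 = 237.994 g/mol.
Mass of Ca per formula unit: 1 × 40.078 = 40.078 g.
Weight fraction Ca = 40.078 / 237.994 = 0.1684.

16.84 mass %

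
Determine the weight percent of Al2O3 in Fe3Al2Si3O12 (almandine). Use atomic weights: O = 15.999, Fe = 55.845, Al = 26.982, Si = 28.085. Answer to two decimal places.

20.48 wt%

M(Fe3Al2Si3O12) = 497.742 g/mol; M(Al2O3) = 101.961 g/mol.
Moles Al2O3 per formula unit = 2 Al ÷ 2 = 1.0000.
Al2O3 fraction = (1.0000 × 101.961) / 497.742 = 101.961/497.742 = 0.2048.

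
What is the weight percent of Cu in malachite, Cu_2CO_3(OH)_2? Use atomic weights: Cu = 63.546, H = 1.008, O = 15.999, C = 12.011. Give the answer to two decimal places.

Formula mass = 2·63.546 + 1·12.011 + 5·15.999 + 2·1.008 = 221.114 g/mol, of which 127.092 g is Cu.
So Cu makes up 127.092/221.114 = 0.5748 of the mass, i.e. 57.48%.

57.48 wt%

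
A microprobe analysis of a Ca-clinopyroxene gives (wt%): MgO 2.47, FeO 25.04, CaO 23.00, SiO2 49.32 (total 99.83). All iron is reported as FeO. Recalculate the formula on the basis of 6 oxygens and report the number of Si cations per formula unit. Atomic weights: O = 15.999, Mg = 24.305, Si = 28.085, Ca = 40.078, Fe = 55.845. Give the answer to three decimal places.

MgO (M=40.304): mol = 0.06128; Mg = 0.06128, O = 0.06128.
FeO (M=71.844): mol = 0.34853; Fe = 0.34853, O = 0.34853.
CaO (M=56.077): mol = 0.41015; Ca = 0.41015, O = 0.41015.
SiO2 (M=60.083): mol = 0.82086; Si = 0.82086, O = 1.64172.
ΣO = 2.46168; factor = 6/ΣO = 2.43736.
Si apfu = 0.82086 × 2.43736 = 2.001.

2.001 Si apfu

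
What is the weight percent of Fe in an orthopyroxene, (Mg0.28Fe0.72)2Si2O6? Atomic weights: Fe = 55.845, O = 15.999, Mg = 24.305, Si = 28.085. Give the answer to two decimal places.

32.66 weight percent

Molar mass of (Mg0.28Fe0.72)2Si2O6: 0.56*24.305 + 1.44*55.845 + 2*28.085 + 6*15.999 = 246.192 g/mol.
Mass of Fe per formula unit: 1.44 × 55.845 = 80.417 g.
Weight fraction Fe = 80.417 / 246.192 = 0.3266.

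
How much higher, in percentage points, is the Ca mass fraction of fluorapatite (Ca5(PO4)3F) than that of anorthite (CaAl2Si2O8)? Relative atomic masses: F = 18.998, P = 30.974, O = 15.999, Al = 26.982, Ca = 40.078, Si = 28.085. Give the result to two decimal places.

25.33 percentage points

Ca in Ca5(PO4)3F: molar mass 504.298 g/mol; 5×40.078 = 200.390 g → 39.74 wt%.
Ca in CaAl2Si2O8: molar mass 278.204 g/mol; 1×40.078 = 40.078 g → 14.41 wt%.
Difference = 39.74 − 14.41 = 25.33 percentage points.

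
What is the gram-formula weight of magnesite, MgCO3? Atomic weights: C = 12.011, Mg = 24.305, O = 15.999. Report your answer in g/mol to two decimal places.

84.31 g/mol

M = 1(24.305) + 1(12.011) + 3(15.999)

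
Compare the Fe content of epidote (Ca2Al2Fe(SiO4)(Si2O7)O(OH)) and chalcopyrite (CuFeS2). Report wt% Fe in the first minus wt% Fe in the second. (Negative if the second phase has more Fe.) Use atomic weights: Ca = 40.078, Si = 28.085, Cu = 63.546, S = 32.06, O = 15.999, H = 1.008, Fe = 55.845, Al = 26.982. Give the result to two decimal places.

Fe in Ca2Al2Fe(SiO4)(Si2O7)O(OH): molar mass 483.215 g/mol; 1×55.845 = 55.845 g → 11.56 wt%.
Fe in CuFeS2: molar mass 183.511 g/mol; 1×55.845 = 55.845 g → 30.43 wt%.
Difference = 11.56 − 30.43 = -18.87 percentage points.

-18.87 percentage points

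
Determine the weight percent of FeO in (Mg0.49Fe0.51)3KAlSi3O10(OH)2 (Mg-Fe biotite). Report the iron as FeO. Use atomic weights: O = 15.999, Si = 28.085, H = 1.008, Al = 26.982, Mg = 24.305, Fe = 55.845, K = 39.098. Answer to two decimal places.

23.61 wt%

M((Mg0.49Fe0.51)3KAlSi3O10(OH)2) = 465.510 g/mol; M(FeO) = 71.844 g/mol.
Moles FeO per formula unit = 1.53 Fe ÷ 1 = 1.5300.
FeO fraction = (1.5300 × 71.844) / 465.510 = 109.921/465.510 = 0.2361.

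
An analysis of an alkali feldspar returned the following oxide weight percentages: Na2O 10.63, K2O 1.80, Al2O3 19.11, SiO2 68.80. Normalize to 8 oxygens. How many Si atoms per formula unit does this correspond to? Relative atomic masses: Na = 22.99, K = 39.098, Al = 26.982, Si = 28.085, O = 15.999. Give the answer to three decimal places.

3.010 Si apfu

10.63 wt% Na2O ÷ 61.979 g/mol = 0.17151 mol, giving 0.34302 Na and 0.17151 O.
1.80 wt% K2O ÷ 94.195 g/mol = 0.01911 mol, giving 0.03822 K and 0.01911 O.
19.11 wt% Al2O3 ÷ 101.961 g/mol = 0.18742 mol, giving 0.37484 Al and 0.56226 O.
68.80 wt% SiO2 ÷ 60.083 g/mol = 1.14508 mol, giving 1.14508 Si and 2.29016 O.
Oxygen sums to 3.04304; scaling by 8/3.04304 = 2.62895 puts the formula on 8 O.
Si: 1.14508 × 2.62895 = 3.010 atoms per formula unit.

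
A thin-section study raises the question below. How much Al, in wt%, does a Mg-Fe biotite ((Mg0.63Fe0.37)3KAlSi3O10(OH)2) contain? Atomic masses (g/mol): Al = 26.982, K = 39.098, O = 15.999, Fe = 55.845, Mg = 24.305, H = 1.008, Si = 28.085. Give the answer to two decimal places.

M((Mg0.63Fe0.37)3KAlSi3O10(OH)2) = 452.263 g/mol.
Al contributes 1 × 26.982 = 26.982 g per mole.
26.982/452.263 = 0.0597 → 5.97%.

5.97 wt%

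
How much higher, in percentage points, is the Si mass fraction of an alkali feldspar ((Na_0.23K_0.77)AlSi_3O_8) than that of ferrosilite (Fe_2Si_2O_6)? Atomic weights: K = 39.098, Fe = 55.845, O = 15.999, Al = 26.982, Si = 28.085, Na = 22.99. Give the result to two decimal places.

Si in (Na_0.23K_0.77)AlSi_3O_8: molar mass 274.622 g/mol; 3×28.085 = 84.255 g → 30.68 wt%.
Si in Fe_2Si_2O_6: molar mass 263.854 g/mol; 2×28.085 = 56.170 g → 21.29 wt%.
Difference = 30.68 − 21.29 = 9.39 percentage points.

9.39 percentage points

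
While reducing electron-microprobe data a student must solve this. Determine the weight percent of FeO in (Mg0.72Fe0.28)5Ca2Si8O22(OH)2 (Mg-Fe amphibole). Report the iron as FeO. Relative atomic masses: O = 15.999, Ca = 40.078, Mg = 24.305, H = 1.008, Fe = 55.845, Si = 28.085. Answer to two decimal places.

M((Mg0.72Fe0.28)5Ca2Si8O22(OH)2) = 856.509 g/mol; M(FeO) = 71.844 g/mol.
Moles FeO per formula unit = 1.40 Fe ÷ 1 = 1.4000.
FeO fraction = (1.4000 × 71.844) / 856.509 = 100.582/856.509 = 0.1174.

11.74 wt%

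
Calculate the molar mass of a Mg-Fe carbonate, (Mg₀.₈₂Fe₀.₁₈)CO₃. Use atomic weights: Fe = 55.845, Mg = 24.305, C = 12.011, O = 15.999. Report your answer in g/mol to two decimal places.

Mg: 0.82 × 24.305 = 19.9301
Fe: 0.18 × 55.845 = 10.0521
C: 1 × 12.011 = 12.0110
O: 3 × 15.999 = 47.9970
Summing the contributions gives the formula mass.

89.99 g/mol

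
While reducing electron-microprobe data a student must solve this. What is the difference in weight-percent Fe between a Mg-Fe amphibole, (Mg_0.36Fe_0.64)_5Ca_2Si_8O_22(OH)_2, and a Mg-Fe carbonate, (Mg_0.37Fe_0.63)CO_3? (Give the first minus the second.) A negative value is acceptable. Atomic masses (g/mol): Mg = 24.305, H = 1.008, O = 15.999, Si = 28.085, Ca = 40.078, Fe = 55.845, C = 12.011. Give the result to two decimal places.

M((Mg_0.36Fe_0.64)_5Ca_2Si_8O_22(OH)_2) = 913.281 g/mol, so wt% Fe = 178.704/913.281 × 100 = 19.57%.
M((Mg_0.37Fe_0.63)CO_3) = 104.183 g/mol, so wt% Fe = 35.182/104.183 × 100 = 33.77%.
19.57 − 33.77 = -14.20 pp.

-14.20 percentage points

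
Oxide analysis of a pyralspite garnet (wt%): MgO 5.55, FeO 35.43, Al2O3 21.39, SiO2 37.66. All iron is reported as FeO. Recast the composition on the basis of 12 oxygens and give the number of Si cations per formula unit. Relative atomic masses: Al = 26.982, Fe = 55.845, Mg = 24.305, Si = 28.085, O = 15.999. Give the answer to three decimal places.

2.992 Si apfu

MgO (M=40.304): mol = 0.13770; Mg = 0.13770, O = 0.13770.
FeO (M=71.844): mol = 0.49315; Fe = 0.49315, O = 0.49315.
Al2O3 (M=101.961): mol = 0.20979; Al = 0.41958, O = 0.62937.
SiO2 (M=60.083): mol = 0.62680; Si = 0.62680, O = 1.25360.
ΣO = 2.51382; factor = 12/ΣO = 4.77361.
Si apfu = 0.62680 × 4.77361 = 2.992.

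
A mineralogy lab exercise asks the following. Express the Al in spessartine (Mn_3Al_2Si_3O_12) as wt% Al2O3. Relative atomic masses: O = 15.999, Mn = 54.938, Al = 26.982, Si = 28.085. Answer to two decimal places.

Formula mass = 495.021 g/mol.
2 Al → 1.0000 mol Al2O3 per formula unit; M(Al2O3) = 101.961, so Al2O3 mass = 101.961 g.
101.961/495.021 × 100 = 20.60 wt%.

20.60 wt%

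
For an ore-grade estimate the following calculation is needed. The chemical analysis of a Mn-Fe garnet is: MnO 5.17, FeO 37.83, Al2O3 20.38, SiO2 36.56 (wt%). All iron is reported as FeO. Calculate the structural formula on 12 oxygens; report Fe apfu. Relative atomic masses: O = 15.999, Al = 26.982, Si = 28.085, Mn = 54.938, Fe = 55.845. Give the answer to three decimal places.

MnO (M=70.937): mol = 0.07288; Mn = 0.07288, O = 0.07288.
FeO (M=71.844): mol = 0.52656; Fe = 0.52656, O = 0.52656.
Al2O3 (M=101.961): mol = 0.19988; Al = 0.39976, O = 0.59964.
SiO2 (M=60.083): mol = 0.60849; Si = 0.60849, O = 1.21698.
ΣO = 2.41606; factor = 12/ΣO = 4.96676.
Fe apfu = 0.52656 × 4.96676 = 2.615.

2.615 Fe apfu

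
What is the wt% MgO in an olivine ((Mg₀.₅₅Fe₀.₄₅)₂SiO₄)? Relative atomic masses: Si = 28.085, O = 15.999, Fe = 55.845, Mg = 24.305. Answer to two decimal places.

26.22 wt%

M((Mg₀.₅₅Fe₀.₄₅)₂SiO₄) = 169.077 g/mol; M(MgO) = 40.304 g/mol.
Moles MgO per formula unit = 1.10 Mg ÷ 1 = 1.1000.
MgO fraction = (1.1000 × 40.304) / 169.077 = 44.334/169.077 = 0.2622.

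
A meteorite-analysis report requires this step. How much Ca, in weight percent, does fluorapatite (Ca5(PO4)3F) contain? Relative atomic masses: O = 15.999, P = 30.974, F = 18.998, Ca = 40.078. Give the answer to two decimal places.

39.74 weight percent

Formula mass = 5*40.078 + 3*30.974 + 12*15.999 + 1*18.998 = 504.298 g/mol, of which 200.390 g is Ca.
So Ca makes up 200.390/504.298 = 0.3974 of the mass, i.e. 39.74%.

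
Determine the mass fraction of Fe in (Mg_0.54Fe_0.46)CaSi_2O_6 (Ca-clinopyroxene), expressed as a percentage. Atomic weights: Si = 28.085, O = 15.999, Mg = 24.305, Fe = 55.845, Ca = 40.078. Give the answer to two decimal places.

11.12 weight percent

Formula mass = 0.54×24.305 + 0.46×55.845 + 1×40.078 + 2×28.085 + 6×15.999 = 231.055 g/mol, of which 25.689 g is Fe.
So Fe makes up 25.689/231.055 = 0.1112 of the mass, i.e. 11.12%.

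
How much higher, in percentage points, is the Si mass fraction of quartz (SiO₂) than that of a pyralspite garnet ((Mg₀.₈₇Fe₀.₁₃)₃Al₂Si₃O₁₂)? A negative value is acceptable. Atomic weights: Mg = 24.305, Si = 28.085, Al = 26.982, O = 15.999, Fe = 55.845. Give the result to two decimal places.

26.46 percentage points

M(SiO₂) = 60.083 g/mol, so wt% Si = 28.085/60.083 × 100 = 46.74%.
M((Mg₀.₈₇Fe₀.₁₃)₃Al₂Si₃O₁₂) = 415.423 g/mol, so wt% Si = 84.255/415.423 × 100 = 20.28%.
46.74 − 20.28 = 26.46 pp.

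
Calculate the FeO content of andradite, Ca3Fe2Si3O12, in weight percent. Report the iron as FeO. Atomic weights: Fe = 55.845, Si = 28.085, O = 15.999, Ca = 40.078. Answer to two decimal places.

Molar mass of Ca3Fe2Si3O12 = 3*40.078 + 2*55.845 + 3*28.085 + 12*15.999 = 508.167 g/mol.
Each formula unit contains 2 Fe, equivalent to 2/1 = 2.0000 mol FeO.
M(FeO) = 1×55.845 + 1×15.999 = 71.844 g/mol.
Mass of FeO per formula unit = 2.0000 × 71.844 = 143.688 g.
FeO wt% = 143.688 / 508.167 × 100 = 28.28%.

28.28 wt%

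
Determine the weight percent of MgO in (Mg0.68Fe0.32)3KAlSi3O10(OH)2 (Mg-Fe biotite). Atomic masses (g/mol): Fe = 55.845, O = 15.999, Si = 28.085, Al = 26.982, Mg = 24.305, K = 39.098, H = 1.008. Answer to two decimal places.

18.37 wt%

Formula mass = 447.532 g/mol.
2.04 Mg → 2.0400 mol MgO per formula unit; M(MgO) = 40.304, so MgO mass = 82.220 g.
82.220/447.532 × 100 = 18.37 wt%.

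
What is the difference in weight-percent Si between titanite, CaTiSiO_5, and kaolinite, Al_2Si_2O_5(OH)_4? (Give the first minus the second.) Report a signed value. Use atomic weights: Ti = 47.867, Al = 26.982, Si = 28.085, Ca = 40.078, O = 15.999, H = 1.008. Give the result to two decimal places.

-7.43 percentage points

M(CaTiSiO_5) = 196.025 g/mol, so wt% Si = 28.085/196.025 × 100 = 14.33%.
M(Al_2Si_2O_5(OH)_4) = 258.157 g/mol, so wt% Si = 56.170/258.157 × 100 = 21.76%.
14.33 − 21.76 = -7.43 pp.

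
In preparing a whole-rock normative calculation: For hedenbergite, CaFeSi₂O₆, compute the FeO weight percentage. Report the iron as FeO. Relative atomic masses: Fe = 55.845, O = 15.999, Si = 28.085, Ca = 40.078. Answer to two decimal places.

Formula mass = 248.087 g/mol.
1 Fe → 1.0000 mol FeO per formula unit; M(FeO) = 71.844, so FeO mass = 71.844 g.
71.844/248.087 × 100 = 28.96 wt%.

28.96 wt%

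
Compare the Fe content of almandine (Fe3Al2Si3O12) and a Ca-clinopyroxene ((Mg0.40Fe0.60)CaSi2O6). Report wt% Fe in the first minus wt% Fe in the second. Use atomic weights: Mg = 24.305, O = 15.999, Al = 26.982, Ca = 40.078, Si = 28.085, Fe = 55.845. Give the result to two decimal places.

First mineral: 167.535 g Fe in 497.742 g formula = 33.66 wt% Fe.
Second mineral: 33.507 g Fe in 235.471 g formula = 14.23 wt% Fe.
33.66% − 14.23% gives a difference of 19.43 percentage points.

19.43 percentage points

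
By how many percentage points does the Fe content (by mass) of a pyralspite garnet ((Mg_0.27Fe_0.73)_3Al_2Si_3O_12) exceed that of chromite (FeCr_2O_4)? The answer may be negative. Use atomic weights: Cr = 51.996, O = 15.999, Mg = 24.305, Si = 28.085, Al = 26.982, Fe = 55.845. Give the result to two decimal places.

Fe in (Mg_0.27Fe_0.73)_3Al_2Si_3O_12: molar mass 472.195 g/mol; 2.19×55.845 = 122.301 g → 25.90 wt%.
Fe in FeCr_2O_4: molar mass 223.833 g/mol; 1×55.845 = 55.845 g → 24.95 wt%.
Difference = 25.90 − 24.95 = 0.95 percentage points.

0.95 percentage points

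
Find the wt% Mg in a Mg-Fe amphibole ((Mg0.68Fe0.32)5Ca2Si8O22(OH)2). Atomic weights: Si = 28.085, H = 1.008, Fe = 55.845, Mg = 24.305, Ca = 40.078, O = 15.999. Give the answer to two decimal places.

9.58 wt%

Formula mass = 3.40×24.305 + 1.60×55.845 + 2×40.078 + 8×28.085 + 24×15.999 + 2×1.008 = 862.817 g/mol, of which 82.637 g is Mg.
So Mg makes up 82.637/862.817 = 0.0958 of the mass, i.e. 9.58%.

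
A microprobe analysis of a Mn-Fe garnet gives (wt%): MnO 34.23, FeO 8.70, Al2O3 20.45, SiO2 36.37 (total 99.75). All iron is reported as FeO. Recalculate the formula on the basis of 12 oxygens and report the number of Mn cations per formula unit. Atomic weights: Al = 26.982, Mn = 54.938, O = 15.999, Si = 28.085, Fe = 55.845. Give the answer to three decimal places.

MnO: 34.23/70.937 = 0.48254 mol → 0.48254 mol Mn, 0.48254 mol O.
FeO: 8.70/71.844 = 0.12110 mol → 0.12110 mol Fe, 0.12110 mol O.
Al2O3: 20.45/101.961 = 0.20057 mol → 0.40114 mol Al, 0.60171 mol O.
SiO2: 36.37/60.083 = 0.60533 mol → 0.60533 mol Si, 1.21066 mol O.
Total oxygen = 2.41601 mol. Normalization factor = 12/2.41601 = 4.96687.
Mn per 12 O = 0.48254 × 4.96687 = 2.397.

2.397 Mn apfu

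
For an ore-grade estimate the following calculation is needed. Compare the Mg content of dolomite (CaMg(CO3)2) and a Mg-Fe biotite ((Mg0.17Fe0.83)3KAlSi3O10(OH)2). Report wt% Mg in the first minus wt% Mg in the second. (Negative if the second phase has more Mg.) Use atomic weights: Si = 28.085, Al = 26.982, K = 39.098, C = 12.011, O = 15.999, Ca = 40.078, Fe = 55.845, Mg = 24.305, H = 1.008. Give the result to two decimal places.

Mg in CaMg(CO3)2: molar mass 184.399 g/mol; 1×24.305 = 24.305 g → 13.18 wt%.
Mg in (Mg0.17Fe0.83)3KAlSi3O10(OH)2: molar mass 495.789 g/mol; 0.51×24.305 = 12.396 g → 2.50 wt%.
Difference = 13.18 − 2.50 = 10.68 percentage points.

10.68 percentage points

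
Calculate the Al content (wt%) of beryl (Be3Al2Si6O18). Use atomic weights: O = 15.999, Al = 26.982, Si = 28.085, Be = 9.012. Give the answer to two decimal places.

Formula mass = 3·9.012 + 2·26.982 + 6·28.085 + 18·15.999 = 537.492 g/mol, of which 53.964 g is Al.
So Al makes up 53.964/537.492 = 0.1004 of the mass, i.e. 10.04%.

10.04 wt%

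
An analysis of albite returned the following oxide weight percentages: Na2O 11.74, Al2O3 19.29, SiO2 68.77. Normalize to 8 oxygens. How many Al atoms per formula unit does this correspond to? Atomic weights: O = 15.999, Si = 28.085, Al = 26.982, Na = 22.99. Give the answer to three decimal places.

Na2O: 11.74/61.979 = 0.18942 mol → 0.37884 mol Na, 0.18942 mol O.
Al2O3: 19.29/101.961 = 0.18919 mol → 0.37838 mol Al, 0.56757 mol O.
SiO2: 68.77/60.083 = 1.14458 mol → 1.14458 mol Si, 2.28916 mol O.
Total oxygen = 3.04615 mol. Normalization factor = 8/3.04615 = 2.62627.
Al per 8 O = 0.37838 × 2.62627 = 0.994.

0.994 Al apfu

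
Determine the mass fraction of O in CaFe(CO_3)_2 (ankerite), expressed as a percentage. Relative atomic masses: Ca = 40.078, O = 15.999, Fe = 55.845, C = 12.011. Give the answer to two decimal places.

44.45 wt%

Formula mass = 1*40.078 + 1*55.845 + 2*12.011 + 6*15.999 = 215.939 g/mol, of which 95.994 g is O.
So O makes up 95.994/215.939 = 0.4445 of the mass, i.e. 44.45%.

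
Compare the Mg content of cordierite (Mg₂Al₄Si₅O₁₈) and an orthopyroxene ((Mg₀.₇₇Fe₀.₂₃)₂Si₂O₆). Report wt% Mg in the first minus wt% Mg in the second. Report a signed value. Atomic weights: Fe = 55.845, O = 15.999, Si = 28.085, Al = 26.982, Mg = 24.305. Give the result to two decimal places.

M(Mg₂Al₄Si₅O₁₈) = 584.945 g/mol, so wt% Mg = 48.610/584.945 × 100 = 8.31%.
M((Mg₀.₇₇Fe₀.₂₃)₂Si₂O₆) = 215.282 g/mol, so wt% Mg = 37.430/215.282 × 100 = 17.39%.
8.31 − 17.39 = -9.08 pp.

-9.08 percentage points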